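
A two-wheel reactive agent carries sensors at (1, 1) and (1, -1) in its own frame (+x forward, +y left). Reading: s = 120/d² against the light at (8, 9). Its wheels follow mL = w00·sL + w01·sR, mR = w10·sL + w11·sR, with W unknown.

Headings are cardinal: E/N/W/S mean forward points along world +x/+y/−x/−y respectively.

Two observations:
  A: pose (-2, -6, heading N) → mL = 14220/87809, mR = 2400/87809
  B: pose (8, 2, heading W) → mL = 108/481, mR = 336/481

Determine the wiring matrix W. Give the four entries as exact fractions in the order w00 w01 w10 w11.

1 -1/2 -1/2 1/2

obs A: pose=(-2,-6,N) → sL=120/317, sR=120/277, mL=14220/87809, mR=2400/87809
obs B: pose=(8,2,W) → sL=24/13, sR=120/37, mL=108/481, mR=336/481
sensor matrix S = [[120/317, 120/277], [24/13, 120/37]]; det S = 18074880/42236129
solve [mL_A; mL_B] = S·[w00; w01] and [mR_A; mR_B] = S·[w10; w11]:
  w00 = 1, w01 = -1/2, w10 = -1/2, w11 = 1/2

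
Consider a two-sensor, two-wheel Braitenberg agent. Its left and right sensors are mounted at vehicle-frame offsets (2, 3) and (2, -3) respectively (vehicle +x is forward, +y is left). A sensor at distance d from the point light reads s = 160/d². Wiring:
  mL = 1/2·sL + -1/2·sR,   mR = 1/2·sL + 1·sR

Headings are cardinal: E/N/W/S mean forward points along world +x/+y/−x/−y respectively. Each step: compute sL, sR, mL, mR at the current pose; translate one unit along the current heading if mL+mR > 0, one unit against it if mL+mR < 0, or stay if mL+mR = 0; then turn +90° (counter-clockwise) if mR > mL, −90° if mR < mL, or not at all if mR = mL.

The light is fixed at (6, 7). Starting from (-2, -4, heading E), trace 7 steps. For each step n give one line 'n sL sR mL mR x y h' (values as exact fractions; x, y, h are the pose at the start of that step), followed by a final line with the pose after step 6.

0 8/5 20/29 66/145 216/145 -2 -4 E
1 160/181 160/97 -6720/17557 36720/17557 -1 -4 N
2 16/25 16/13 -96/325 504/325 -1 -3 W
3 160/169 32/53 1536/8957 9648/8957 -2 -3 S
4 8/5 20/29 66/145 216/145 -2 -4 E
5 160/181 160/97 -6720/17557 36720/17557 -1 -4 N
6 16/25 16/13 -96/325 504/325 -1 -3 W
final -2 -3 S

n=0: pose=(-2,-4,E); sL=8/5, sR=20/29; mL=66/145, mR=216/145; mL+mR=282/145 → advance +1; mR−mL=30/29 → turn +1·90°
n=1: pose=(-1,-4,N); sL=160/181, sR=160/97; mL=-6720/17557, mR=36720/17557; mL+mR=30000/17557 → advance +1; mR−mL=240/97 → turn +1·90°
n=2: pose=(-1,-3,W); sL=16/25, sR=16/13; mL=-96/325, mR=504/325; mL+mR=408/325 → advance +1; mR−mL=24/13 → turn +1·90°
n=3: pose=(-2,-3,S); sL=160/169, sR=32/53; mL=1536/8957, mR=9648/8957; mL+mR=11184/8957 → advance +1; mR−mL=48/53 → turn +1·90°
n=4: pose=(-2,-4,E); sL=8/5, sR=20/29; mL=66/145, mR=216/145; mL+mR=282/145 → advance +1; mR−mL=30/29 → turn +1·90°
n=5: pose=(-1,-4,N); sL=160/181, sR=160/97; mL=-6720/17557, mR=36720/17557; mL+mR=30000/17557 → advance +1; mR−mL=240/97 → turn +1·90°
n=6: pose=(-1,-3,W); sL=16/25, sR=16/13; mL=-96/325, mR=504/325; mL+mR=408/325 → advance +1; mR−mL=24/13 → turn +1·90°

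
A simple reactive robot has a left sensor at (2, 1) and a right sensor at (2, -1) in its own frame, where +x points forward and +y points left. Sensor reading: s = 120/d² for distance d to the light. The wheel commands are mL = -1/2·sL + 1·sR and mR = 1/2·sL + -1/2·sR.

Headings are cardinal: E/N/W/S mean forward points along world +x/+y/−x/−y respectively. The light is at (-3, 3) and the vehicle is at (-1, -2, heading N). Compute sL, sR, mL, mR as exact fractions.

12 20/3 2/3 8/3

left sensor world pos  = (-2, 0); dL² = 10
right sensor world pos = (0, 0); dR² = 18
sL = 120/10 = 12
sR = 120/18 = 20/3
mL = -1/2·sL + 1·sR = 2/3
mR = 1/2·sL + -1/2·sR = 8/3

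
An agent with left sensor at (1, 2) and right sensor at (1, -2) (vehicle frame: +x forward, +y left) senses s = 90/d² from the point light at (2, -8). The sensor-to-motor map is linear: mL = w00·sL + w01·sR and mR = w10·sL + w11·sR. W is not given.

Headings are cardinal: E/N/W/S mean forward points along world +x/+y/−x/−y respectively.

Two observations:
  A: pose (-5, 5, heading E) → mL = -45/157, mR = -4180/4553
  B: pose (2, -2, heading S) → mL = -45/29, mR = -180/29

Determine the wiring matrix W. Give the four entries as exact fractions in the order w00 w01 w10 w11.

obs A: pose=(-5,5,E) → sL=10/29, sR=90/157, mL=-45/157, mR=-4180/4553
obs B: pose=(2,-2,S) → sL=90/29, sR=90/29, mL=-45/29, mR=-180/29
sensor matrix S = [[10/29, 90/157], [90/29, 90/29]]; det S = -93600/132037
solve [mL_A; mL_B] = S·[w00; w01] and [mR_A; mR_B] = S·[w10; w11]:
  w00 = 0, w01 = -1/2, w10 = -1, w11 = -1

0 -1/2 -1 -1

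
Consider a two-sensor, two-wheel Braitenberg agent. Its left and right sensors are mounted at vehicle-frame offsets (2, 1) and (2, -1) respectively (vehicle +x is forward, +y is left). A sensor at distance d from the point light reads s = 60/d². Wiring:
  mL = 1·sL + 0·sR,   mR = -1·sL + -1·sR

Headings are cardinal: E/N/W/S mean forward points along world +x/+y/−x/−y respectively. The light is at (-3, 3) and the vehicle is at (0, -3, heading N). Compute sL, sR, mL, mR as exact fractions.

3 15/8 3 -39/8

left sensor world pos  = (-1, -1); dL² = 20
right sensor world pos = (1, -1); dR² = 32
sL = 60/20 = 3
sR = 60/32 = 15/8
mL = 1·sL + 0·sR = 3
mR = -1·sL + -1·sR = -39/8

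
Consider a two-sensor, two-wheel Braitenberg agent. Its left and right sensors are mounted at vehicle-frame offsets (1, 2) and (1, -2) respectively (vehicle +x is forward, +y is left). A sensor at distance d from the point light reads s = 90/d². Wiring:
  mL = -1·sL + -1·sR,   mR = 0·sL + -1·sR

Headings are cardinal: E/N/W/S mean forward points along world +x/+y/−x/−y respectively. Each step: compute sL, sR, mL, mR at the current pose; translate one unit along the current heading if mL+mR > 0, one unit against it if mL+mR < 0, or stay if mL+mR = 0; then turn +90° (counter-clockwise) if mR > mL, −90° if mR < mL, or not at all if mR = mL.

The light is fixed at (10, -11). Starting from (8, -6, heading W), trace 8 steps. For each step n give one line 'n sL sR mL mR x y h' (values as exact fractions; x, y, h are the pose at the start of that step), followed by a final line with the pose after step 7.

n=0: pose=(8,-6,W); sL=5, sR=45/29; mL=-190/29, mR=-45/29; mL+mR=-235/29 → advance -1; mR−mL=5 → turn +1·90°
n=1: pose=(9,-6,S); sL=90/17, sR=18/5; mL=-756/85, mR=-18/5; mL+mR=-1062/85 → advance -1; mR−mL=90/17 → turn +1·90°
n=2: pose=(9,-5,E); sL=45/32, sR=45/8; mL=-225/32, mR=-45/8; mL+mR=-405/32 → advance -1; mR−mL=45/32 → turn +1·90°
n=3: pose=(8,-5,N); sL=18/13, sR=90/49; mL=-2052/637, mR=-90/49; mL+mR=-3222/637 → advance -1; mR−mL=18/13 → turn +1·90°
n=4: pose=(8,-6,W); sL=5, sR=45/29; mL=-190/29, mR=-45/29; mL+mR=-235/29 → advance -1; mR−mL=5 → turn +1·90°
n=5: pose=(9,-6,S); sL=90/17, sR=18/5; mL=-756/85, mR=-18/5; mL+mR=-1062/85 → advance -1; mR−mL=90/17 → turn +1·90°
n=6: pose=(9,-5,E); sL=45/32, sR=45/8; mL=-225/32, mR=-45/8; mL+mR=-405/32 → advance -1; mR−mL=45/32 → turn +1·90°
n=7: pose=(8,-5,N); sL=18/13, sR=90/49; mL=-2052/637, mR=-90/49; mL+mR=-3222/637 → advance -1; mR−mL=18/13 → turn +1·90°

0 5 45/29 -190/29 -45/29 8 -6 W
1 90/17 18/5 -756/85 -18/5 9 -6 S
2 45/32 45/8 -225/32 -45/8 9 -5 E
3 18/13 90/49 -2052/637 -90/49 8 -5 N
4 5 45/29 -190/29 -45/29 8 -6 W
5 90/17 18/5 -756/85 -18/5 9 -6 S
6 45/32 45/8 -225/32 -45/8 9 -5 E
7 18/13 90/49 -2052/637 -90/49 8 -5 N
final 8 -6 W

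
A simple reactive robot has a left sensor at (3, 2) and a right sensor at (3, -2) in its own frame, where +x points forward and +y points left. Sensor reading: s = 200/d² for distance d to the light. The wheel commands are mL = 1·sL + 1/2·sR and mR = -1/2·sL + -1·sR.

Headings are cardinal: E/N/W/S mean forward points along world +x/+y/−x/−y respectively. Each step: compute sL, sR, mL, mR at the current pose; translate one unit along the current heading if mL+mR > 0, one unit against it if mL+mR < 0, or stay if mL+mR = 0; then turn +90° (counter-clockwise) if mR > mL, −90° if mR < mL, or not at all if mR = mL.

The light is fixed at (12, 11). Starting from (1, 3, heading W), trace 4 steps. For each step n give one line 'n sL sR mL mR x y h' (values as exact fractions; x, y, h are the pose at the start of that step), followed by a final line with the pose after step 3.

0 25/37 25/29 2375/2146 -2575/2146 1 3 W
1 200/169 200/89 34700/15041 -42700/15041 2 3 N
2 100/49 20/17 2190/833 -1830/833 2 2 E
3 200/193 40/53 14460/10229 -13020/10229 3 2 S
final 3 1 W

n=0: pose=(1,3,W); sL=25/37, sR=25/29; mL=2375/2146, mR=-2575/2146; mL+mR=-100/1073 → advance -1; mR−mL=-2475/1073 → turn -1·90°
n=1: pose=(2,3,N); sL=200/169, sR=200/89; mL=34700/15041, mR=-42700/15041; mL+mR=-8000/15041 → advance -1; mR−mL=-77400/15041 → turn -1·90°
n=2: pose=(2,2,E); sL=100/49, sR=20/17; mL=2190/833, mR=-1830/833; mL+mR=360/833 → advance +1; mR−mL=-4020/833 → turn -1·90°
n=3: pose=(3,2,S); sL=200/193, sR=40/53; mL=14460/10229, mR=-13020/10229; mL+mR=1440/10229 → advance +1; mR−mL=-27480/10229 → turn -1·90°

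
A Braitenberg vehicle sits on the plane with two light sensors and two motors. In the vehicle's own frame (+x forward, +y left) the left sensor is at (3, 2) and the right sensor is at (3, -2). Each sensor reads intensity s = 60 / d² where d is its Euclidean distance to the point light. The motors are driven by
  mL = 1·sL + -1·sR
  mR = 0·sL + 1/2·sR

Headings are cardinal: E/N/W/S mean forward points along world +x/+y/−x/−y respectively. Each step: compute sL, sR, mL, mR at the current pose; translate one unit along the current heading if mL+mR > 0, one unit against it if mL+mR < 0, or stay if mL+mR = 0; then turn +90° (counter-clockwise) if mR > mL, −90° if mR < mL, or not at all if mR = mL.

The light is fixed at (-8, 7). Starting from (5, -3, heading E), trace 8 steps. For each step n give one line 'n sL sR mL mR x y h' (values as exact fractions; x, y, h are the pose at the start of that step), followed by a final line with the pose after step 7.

0 3/16 3/20 3/80 3/40 5 -3 E
1 60/193 12/61 1344/11773 6/61 6 -3 N
2 30/169 6/41 216/6929 3/41 6 -2 E
3 12/41 12/65 288/2665 6/65 7 -2 N
4 1/6 15/106 4/159 15/212 7 -1 E
5 60/221 60/349 7680/77129 30/349 8 -1 N
6 30/193 30/221 840/42653 15/221 8 0 E
7 60/241 60/377 8160/90857 30/377 9 0 N
final 9 1 E

n=0: pose=(5,-3,E); sL=3/16, sR=3/20; mL=3/80, mR=3/40; mL+mR=9/80 → advance +1; mR−mL=3/80 → turn +1·90°
n=1: pose=(6,-3,N); sL=60/193, sR=12/61; mL=1344/11773, mR=6/61; mL+mR=2502/11773 → advance +1; mR−mL=-186/11773 → turn -1·90°
n=2: pose=(6,-2,E); sL=30/169, sR=6/41; mL=216/6929, mR=3/41; mL+mR=723/6929 → advance +1; mR−mL=291/6929 → turn +1·90°
n=3: pose=(7,-2,N); sL=12/41, sR=12/65; mL=288/2665, mR=6/65; mL+mR=534/2665 → advance +1; mR−mL=-42/2665 → turn -1·90°
n=4: pose=(7,-1,E); sL=1/6, sR=15/106; mL=4/159, mR=15/212; mL+mR=61/636 → advance +1; mR−mL=29/636 → turn +1·90°
n=5: pose=(8,-1,N); sL=60/221, sR=60/349; mL=7680/77129, mR=30/349; mL+mR=14310/77129 → advance +1; mR−mL=-1050/77129 → turn -1·90°
n=6: pose=(8,0,E); sL=30/193, sR=30/221; mL=840/42653, mR=15/221; mL+mR=3735/42653 → advance +1; mR−mL=2055/42653 → turn +1·90°
n=7: pose=(9,0,N); sL=60/241, sR=60/377; mL=8160/90857, mR=30/377; mL+mR=15390/90857 → advance +1; mR−mL=-930/90857 → turn -1·90°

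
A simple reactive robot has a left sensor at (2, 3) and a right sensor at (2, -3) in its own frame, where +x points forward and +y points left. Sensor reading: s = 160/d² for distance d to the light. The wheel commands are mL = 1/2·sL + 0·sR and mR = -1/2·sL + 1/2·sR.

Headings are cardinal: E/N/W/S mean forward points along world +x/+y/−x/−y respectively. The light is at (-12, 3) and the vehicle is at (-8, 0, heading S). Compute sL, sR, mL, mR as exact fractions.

80/37 80/13 40/37 960/481

left sensor world pos  = (-5, -2); dL² = 74
right sensor world pos = (-11, -2); dR² = 26
sL = 160/74 = 80/37
sR = 160/26 = 80/13
mL = 1/2·sL + 0·sR = 40/37
mR = -1/2·sL + 1/2·sR = 960/481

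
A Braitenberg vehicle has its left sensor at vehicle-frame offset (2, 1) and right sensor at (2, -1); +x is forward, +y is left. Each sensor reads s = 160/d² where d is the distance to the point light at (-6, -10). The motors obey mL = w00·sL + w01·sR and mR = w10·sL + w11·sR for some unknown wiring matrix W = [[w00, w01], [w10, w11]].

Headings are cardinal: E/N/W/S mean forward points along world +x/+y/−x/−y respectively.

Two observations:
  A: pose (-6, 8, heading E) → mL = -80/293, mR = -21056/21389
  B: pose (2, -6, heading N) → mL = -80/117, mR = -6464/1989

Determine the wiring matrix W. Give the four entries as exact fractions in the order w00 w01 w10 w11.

obs A: pose=(-6,8,E) → sL=32/73, sR=160/293, mL=-80/293, mR=-21056/21389
obs B: pose=(2,-6,N) → sL=32/17, sR=160/117, mL=-80/117, mR=-6464/1989
sensor matrix S = [[32/73, 160/293], [32/17, 160/117]]; det S = -18227200/42542721
solve [mL_A; mL_B] = S·[w00; w01] and [mR_A; mR_B] = S·[w10; w11]:
  w00 = 0, w01 = -1/2, w10 = -1, w11 = -1

0 -1/2 -1 -1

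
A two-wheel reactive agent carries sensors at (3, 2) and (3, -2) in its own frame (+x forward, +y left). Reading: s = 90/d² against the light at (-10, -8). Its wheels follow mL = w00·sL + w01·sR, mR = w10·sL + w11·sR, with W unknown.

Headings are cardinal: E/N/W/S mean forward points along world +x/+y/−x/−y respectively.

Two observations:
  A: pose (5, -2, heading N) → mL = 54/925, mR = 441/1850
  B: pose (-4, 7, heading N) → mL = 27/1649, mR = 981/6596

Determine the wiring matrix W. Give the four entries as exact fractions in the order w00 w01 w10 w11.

1/2 -1/2 1 -1/2

obs A: pose=(5,-2,N) → sL=9/25, sR=9/37, mL=54/925, mR=441/1850
obs B: pose=(-4,7,N) → sL=9/34, sR=45/194, mL=27/1649, mR=981/6596
sensor matrix S = [[9/25, 9/37], [9/34, 45/194]]; det S = 5832/305065
solve [mL_A; mL_B] = S·[w00; w01] and [mR_A; mR_B] = S·[w10; w11]:
  w00 = 1/2, w01 = -1/2, w10 = 1, w11 = -1/2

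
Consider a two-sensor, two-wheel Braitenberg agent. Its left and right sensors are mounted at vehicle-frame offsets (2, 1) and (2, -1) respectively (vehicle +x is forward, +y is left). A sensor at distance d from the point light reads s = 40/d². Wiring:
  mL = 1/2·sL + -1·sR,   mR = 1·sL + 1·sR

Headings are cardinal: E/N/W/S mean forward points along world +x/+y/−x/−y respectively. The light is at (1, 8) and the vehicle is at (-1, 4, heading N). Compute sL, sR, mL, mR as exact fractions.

40/13 8 -84/13 144/13

left sensor world pos  = (-2, 6); dL² = 13
right sensor world pos = (0, 6); dR² = 5
sL = 40/13 = 40/13
sR = 40/5 = 8
mL = 1/2·sL + -1·sR = -84/13
mR = 1·sL + 1·sR = 144/13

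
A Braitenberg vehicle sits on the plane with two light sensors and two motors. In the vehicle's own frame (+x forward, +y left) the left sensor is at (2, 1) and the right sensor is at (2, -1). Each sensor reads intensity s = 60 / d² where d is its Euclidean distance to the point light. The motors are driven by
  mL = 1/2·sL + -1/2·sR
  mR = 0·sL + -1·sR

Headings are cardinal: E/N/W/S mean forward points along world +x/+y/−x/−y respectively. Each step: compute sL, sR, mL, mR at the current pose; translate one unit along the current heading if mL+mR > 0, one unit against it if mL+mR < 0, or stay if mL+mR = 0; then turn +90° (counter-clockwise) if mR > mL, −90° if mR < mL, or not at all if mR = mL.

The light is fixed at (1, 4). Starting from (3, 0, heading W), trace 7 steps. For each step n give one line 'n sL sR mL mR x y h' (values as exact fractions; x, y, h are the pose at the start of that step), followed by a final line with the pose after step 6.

n=0: pose=(3,0,W); sL=12/5, sR=20/3; mL=-32/15, mR=-20/3; mL+mR=-44/5 → advance -1; mR−mL=-68/15 → turn -1·90°
n=1: pose=(4,0,N); sL=15/2, sR=3; mL=9/4, mR=-3; mL+mR=-3/4 → advance -1; mR−mL=-21/4 → turn -1·90°
n=2: pose=(4,-1,E); sL=60/41, sR=60/61; mL=600/2501, mR=-60/61; mL+mR=-1860/2501 → advance -1; mR−mL=-3060/2501 → turn -1·90°
n=3: pose=(3,-1,S); sL=30/29, sR=6/5; mL=-12/145, mR=-6/5; mL+mR=-186/145 → advance -1; mR−mL=-162/145 → turn -1·90°
n=4: pose=(3,0,W); sL=12/5, sR=20/3; mL=-32/15, mR=-20/3; mL+mR=-44/5 → advance -1; mR−mL=-68/15 → turn -1·90°
n=5: pose=(4,0,N); sL=15/2, sR=3; mL=9/4, mR=-3; mL+mR=-3/4 → advance -1; mR−mL=-21/4 → turn -1·90°
n=6: pose=(4,-1,E); sL=60/41, sR=60/61; mL=600/2501, mR=-60/61; mL+mR=-1860/2501 → advance -1; mR−mL=-3060/2501 → turn -1·90°

0 12/5 20/3 -32/15 -20/3 3 0 W
1 15/2 3 9/4 -3 4 0 N
2 60/41 60/61 600/2501 -60/61 4 -1 E
3 30/29 6/5 -12/145 -6/5 3 -1 S
4 12/5 20/3 -32/15 -20/3 3 0 W
5 15/2 3 9/4 -3 4 0 N
6 60/41 60/61 600/2501 -60/61 4 -1 E
final 3 -1 S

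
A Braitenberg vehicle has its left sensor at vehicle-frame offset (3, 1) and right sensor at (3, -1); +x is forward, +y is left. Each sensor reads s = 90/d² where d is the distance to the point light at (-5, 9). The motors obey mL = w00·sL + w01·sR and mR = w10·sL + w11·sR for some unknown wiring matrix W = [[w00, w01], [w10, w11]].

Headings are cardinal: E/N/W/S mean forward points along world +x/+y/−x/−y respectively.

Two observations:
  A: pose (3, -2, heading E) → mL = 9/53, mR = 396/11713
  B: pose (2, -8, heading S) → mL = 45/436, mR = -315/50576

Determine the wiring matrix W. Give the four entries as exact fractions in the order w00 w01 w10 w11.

obs A: pose=(3,-2,E) → sL=90/221, sR=18/53, mL=9/53, mR=396/11713
obs B: pose=(2,-8,S) → sL=45/232, sR=45/218, mL=45/436, mR=-315/50576
sensor matrix S = [[90/221, 18/53], [45/232, 45/218]]; det S = 2693655/148099172
solve [mL_A; mL_B] = S·[w00; w01] and [mR_A; mR_B] = S·[w10; w11]:
  w00 = 0, w01 = 1/2, w10 = 1/2, w11 = -1/2

0 1/2 1/2 -1/2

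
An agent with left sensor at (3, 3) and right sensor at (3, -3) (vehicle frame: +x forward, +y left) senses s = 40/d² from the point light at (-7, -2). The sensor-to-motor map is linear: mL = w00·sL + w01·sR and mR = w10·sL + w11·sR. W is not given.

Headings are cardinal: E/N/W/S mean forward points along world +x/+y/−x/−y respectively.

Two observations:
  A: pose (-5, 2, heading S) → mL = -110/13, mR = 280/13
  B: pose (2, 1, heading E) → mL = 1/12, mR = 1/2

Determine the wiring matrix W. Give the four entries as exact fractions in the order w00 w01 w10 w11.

1 -1/2 1 1

obs A: pose=(-5,2,S) → sL=20/13, sR=20, mL=-110/13, mR=280/13
obs B: pose=(2,1,E) → sL=2/9, sR=5/18, mL=1/12, mR=1/2
sensor matrix S = [[20/13, 20], [2/9, 5/18]]; det S = -470/117
solve [mL_A; mL_B] = S·[w00; w01] and [mR_A; mR_B] = S·[w10; w11]:
  w00 = 1, w01 = -1/2, w10 = 1, w11 = 1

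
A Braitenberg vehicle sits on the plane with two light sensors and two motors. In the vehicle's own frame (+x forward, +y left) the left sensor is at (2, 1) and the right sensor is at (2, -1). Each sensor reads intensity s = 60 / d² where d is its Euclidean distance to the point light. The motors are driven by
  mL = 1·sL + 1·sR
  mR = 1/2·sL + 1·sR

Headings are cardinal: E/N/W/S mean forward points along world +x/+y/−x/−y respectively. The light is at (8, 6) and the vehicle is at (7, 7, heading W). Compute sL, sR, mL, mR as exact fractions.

20/3 60/13 440/39 310/39

left sensor world pos  = (5, 6); dL² = 9
right sensor world pos = (5, 8); dR² = 13
sL = 60/9 = 20/3
sR = 60/13 = 60/13
mL = 1·sL + 1·sR = 440/39
mR = 1/2·sL + 1·sR = 310/39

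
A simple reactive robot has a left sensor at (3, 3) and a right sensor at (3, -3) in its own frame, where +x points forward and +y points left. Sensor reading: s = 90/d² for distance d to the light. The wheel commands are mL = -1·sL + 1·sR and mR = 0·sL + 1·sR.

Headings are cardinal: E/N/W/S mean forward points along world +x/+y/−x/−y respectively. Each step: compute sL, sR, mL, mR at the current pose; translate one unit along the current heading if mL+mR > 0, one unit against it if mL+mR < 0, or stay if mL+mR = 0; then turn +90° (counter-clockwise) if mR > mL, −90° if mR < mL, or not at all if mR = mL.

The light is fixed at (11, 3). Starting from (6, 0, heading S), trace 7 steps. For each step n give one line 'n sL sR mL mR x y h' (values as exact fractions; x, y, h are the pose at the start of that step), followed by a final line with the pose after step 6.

0 9/4 9/10 -27/20 9/10 6 0 S
1 18 90/29 -432/29 90/29 6 1 E
2 45/41 9 324/41 9 5 1 N
3 90/97 18/17 216/1649 18/17 5 2 W
4 45/16 45/58 -945/464 45/58 4 2 S
5 18/5 18/5 0 18/5 4 3 E
6 1 5 4 5 5 3 N
final 5 4 W

n=0: pose=(6,0,S); sL=9/4, sR=9/10; mL=-27/20, mR=9/10; mL+mR=-9/20 → advance -1; mR−mL=9/4 → turn +1·90°
n=1: pose=(6,1,E); sL=18, sR=90/29; mL=-432/29, mR=90/29; mL+mR=-342/29 → advance -1; mR−mL=18 → turn +1·90°
n=2: pose=(5,1,N); sL=45/41, sR=9; mL=324/41, mR=9; mL+mR=693/41 → advance +1; mR−mL=45/41 → turn +1·90°
n=3: pose=(5,2,W); sL=90/97, sR=18/17; mL=216/1649, mR=18/17; mL+mR=1962/1649 → advance +1; mR−mL=90/97 → turn +1·90°
n=4: pose=(4,2,S); sL=45/16, sR=45/58; mL=-945/464, mR=45/58; mL+mR=-585/464 → advance -1; mR−mL=45/16 → turn +1·90°
n=5: pose=(4,3,E); sL=18/5, sR=18/5; mL=0, mR=18/5; mL+mR=18/5 → advance +1; mR−mL=18/5 → turn +1·90°
n=6: pose=(5,3,N); sL=1, sR=5; mL=4, mR=5; mL+mR=9 → advance +1; mR−mL=1 → turn +1·90°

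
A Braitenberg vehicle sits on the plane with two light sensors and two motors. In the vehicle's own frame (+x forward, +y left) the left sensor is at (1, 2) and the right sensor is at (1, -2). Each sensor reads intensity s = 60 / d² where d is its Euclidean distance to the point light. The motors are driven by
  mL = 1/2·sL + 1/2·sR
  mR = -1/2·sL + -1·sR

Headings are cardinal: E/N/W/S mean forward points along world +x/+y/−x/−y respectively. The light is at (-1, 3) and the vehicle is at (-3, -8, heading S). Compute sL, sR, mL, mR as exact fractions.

left sensor world pos  = (-1, -9); dL² = 144
right sensor world pos = (-5, -9); dR² = 160
sL = 60/144 = 5/12
sR = 60/160 = 3/8
mL = 1/2·sL + 1/2·sR = 19/48
mR = -1/2·sL + -1·sR = -7/12

5/12 3/8 19/48 -7/12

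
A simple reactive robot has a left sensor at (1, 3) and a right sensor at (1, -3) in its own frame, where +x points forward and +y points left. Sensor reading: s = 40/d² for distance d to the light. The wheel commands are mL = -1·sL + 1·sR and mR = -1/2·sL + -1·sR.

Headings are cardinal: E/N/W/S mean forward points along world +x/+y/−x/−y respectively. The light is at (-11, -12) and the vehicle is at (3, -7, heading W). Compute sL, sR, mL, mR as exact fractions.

40/173 40/233 -2400/40309 -11580/40309

left sensor world pos  = (2, -10); dL² = 173
right sensor world pos = (2, -4); dR² = 233
sL = 40/173 = 40/173
sR = 40/233 = 40/233
mL = -1·sL + 1·sR = -2400/40309
mR = -1/2·sL + -1·sR = -11580/40309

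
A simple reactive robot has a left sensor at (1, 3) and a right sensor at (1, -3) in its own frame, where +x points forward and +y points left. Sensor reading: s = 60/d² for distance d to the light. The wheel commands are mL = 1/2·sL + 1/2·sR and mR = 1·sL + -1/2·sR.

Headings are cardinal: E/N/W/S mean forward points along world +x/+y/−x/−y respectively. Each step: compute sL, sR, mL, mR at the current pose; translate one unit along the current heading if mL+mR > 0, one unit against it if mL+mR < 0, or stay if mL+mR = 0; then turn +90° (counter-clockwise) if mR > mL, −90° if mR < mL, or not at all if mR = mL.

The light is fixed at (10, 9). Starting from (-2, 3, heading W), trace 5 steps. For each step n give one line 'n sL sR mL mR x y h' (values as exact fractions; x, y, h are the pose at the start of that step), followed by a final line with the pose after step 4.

0 6/25 30/89 642/2225 159/2225 -2 3 W
1 60/281 12/25 2436/7025 -186/7025 -3 3 N
2 15/37 15/52 1335/3848 1005/3848 -3 4 E
3 20/39 20/87 140/377 150/377 -2 4 S
4 6/13 30/101 498/1313 411/1313 -2 3 E
final -1 3 S

n=0: pose=(-2,3,W); sL=6/25, sR=30/89; mL=642/2225, mR=159/2225; mL+mR=9/25 → advance +1; mR−mL=-483/2225 → turn -1·90°
n=1: pose=(-3,3,N); sL=60/281, sR=12/25; mL=2436/7025, mR=-186/7025; mL+mR=90/281 → advance +1; mR−mL=-2622/7025 → turn -1·90°
n=2: pose=(-3,4,E); sL=15/37, sR=15/52; mL=1335/3848, mR=1005/3848; mL+mR=45/74 → advance +1; mR−mL=-165/1924 → turn -1·90°
n=3: pose=(-2,4,S); sL=20/39, sR=20/87; mL=140/377, mR=150/377; mL+mR=10/13 → advance +1; mR−mL=10/377 → turn +1·90°
n=4: pose=(-2,3,E); sL=6/13, sR=30/101; mL=498/1313, mR=411/1313; mL+mR=9/13 → advance +1; mR−mL=-87/1313 → turn -1·90°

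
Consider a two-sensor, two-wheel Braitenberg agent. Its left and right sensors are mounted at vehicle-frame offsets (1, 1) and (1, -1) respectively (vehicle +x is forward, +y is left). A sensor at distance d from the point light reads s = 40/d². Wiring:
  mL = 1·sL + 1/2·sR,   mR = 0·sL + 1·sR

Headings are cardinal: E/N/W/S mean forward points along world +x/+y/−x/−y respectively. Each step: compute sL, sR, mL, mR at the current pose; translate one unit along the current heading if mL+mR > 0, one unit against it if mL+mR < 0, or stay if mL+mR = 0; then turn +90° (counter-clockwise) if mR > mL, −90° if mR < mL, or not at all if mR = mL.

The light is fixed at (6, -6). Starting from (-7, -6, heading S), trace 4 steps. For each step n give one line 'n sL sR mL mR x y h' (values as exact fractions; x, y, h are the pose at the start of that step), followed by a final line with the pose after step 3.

0 8/29 40/197 2156/5713 40/197 -7 -6 S
1 1/5 10/49 74/245 10/49 -7 -7 W
2 8/45 40/169 2252/7605 40/169 -8 -7 N
3 4/17 4/17 6/17 4/17 -8 -6 E
final -7 -6 S

n=0: pose=(-7,-6,S); sL=8/29, sR=40/197; mL=2156/5713, mR=40/197; mL+mR=3316/5713 → advance +1; mR−mL=-996/5713 → turn -1·90°
n=1: pose=(-7,-7,W); sL=1/5, sR=10/49; mL=74/245, mR=10/49; mL+mR=124/245 → advance +1; mR−mL=-24/245 → turn -1·90°
n=2: pose=(-8,-7,N); sL=8/45, sR=40/169; mL=2252/7605, mR=40/169; mL+mR=4052/7605 → advance +1; mR−mL=-452/7605 → turn -1·90°
n=3: pose=(-8,-6,E); sL=4/17, sR=4/17; mL=6/17, mR=4/17; mL+mR=10/17 → advance +1; mR−mL=-2/17 → turn -1·90°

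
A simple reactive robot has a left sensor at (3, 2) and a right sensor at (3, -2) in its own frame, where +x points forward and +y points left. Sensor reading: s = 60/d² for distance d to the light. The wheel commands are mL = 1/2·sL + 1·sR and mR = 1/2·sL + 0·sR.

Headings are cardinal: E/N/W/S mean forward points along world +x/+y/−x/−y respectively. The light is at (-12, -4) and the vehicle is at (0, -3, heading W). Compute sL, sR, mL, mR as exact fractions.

30/41 2/3 127/123 15/41

left sensor world pos  = (-3, -5); dL² = 82
right sensor world pos = (-3, -1); dR² = 90
sL = 60/82 = 30/41
sR = 60/90 = 2/3
mL = 1/2·sL + 1·sR = 127/123
mR = 1/2·sL + 0·sR = 15/41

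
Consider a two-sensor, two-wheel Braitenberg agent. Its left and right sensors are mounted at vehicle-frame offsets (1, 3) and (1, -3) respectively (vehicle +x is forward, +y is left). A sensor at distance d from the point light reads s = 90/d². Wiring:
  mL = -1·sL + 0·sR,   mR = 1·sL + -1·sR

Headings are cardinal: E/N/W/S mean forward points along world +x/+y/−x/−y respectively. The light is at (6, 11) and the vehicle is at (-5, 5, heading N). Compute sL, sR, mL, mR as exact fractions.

left sensor world pos  = (-8, 6); dL² = 221
right sensor world pos = (-2, 6); dR² = 89
sL = 90/221 = 90/221
sR = 90/89 = 90/89
mL = -1·sL + 0·sR = -90/221
mR = 1·sL + -1·sR = -11880/19669

90/221 90/89 -90/221 -11880/19669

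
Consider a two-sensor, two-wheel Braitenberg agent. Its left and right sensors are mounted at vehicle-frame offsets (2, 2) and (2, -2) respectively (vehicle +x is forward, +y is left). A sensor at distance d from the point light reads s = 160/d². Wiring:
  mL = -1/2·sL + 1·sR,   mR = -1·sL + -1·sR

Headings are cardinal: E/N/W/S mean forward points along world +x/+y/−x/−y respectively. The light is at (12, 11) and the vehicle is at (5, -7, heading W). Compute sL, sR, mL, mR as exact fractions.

left sensor world pos  = (3, -9); dL² = 481
right sensor world pos = (3, -5); dR² = 337
sL = 160/481 = 160/481
sR = 160/337 = 160/337
mL = -1/2·sL + 1·sR = 50000/162097
mR = -1·sL + -1·sR = -130880/162097

160/481 160/337 50000/162097 -130880/162097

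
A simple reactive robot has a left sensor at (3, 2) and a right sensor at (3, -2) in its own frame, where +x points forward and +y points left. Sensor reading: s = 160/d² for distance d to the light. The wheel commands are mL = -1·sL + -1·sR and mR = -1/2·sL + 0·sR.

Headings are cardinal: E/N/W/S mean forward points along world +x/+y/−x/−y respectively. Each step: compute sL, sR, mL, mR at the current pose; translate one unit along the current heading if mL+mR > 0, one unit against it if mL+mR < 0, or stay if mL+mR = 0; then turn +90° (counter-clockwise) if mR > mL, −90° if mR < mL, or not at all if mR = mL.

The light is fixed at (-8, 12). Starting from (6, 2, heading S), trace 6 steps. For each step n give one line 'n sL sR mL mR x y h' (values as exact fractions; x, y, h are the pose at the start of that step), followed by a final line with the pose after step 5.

n=0: pose=(6,2,S); sL=32/85, sR=160/313; mL=-23616/26605, mR=-16/85; mL+mR=-28624/26605 → advance -1; mR−mL=18608/26605 → turn +1·90°
n=1: pose=(6,3,E); sL=80/169, sR=16/41; mL=-5984/6929, mR=-40/169; mL+mR=-7624/6929 → advance -1; mR−mL=4344/6929 → turn +1·90°
n=2: pose=(5,3,N); sL=160/157, sR=160/261; mL=-66880/40977, mR=-80/157; mL+mR=-87760/40977 → advance -1; mR−mL=46000/40977 → turn +1·90°
n=3: pose=(5,2,W); sL=40/61, sR=40/41; mL=-4080/2501, mR=-20/61; mL+mR=-4900/2501 → advance -1; mR−mL=3260/2501 → turn +1·90°
n=4: pose=(6,2,S); sL=32/85, sR=160/313; mL=-23616/26605, mR=-16/85; mL+mR=-28624/26605 → advance -1; mR−mL=18608/26605 → turn +1·90°
n=5: pose=(6,3,E); sL=80/169, sR=16/41; mL=-5984/6929, mR=-40/169; mL+mR=-7624/6929 → advance -1; mR−mL=4344/6929 → turn +1·90°

0 32/85 160/313 -23616/26605 -16/85 6 2 S
1 80/169 16/41 -5984/6929 -40/169 6 3 E
2 160/157 160/261 -66880/40977 -80/157 5 3 N
3 40/61 40/41 -4080/2501 -20/61 5 2 W
4 32/85 160/313 -23616/26605 -16/85 6 2 S
5 80/169 16/41 -5984/6929 -40/169 6 3 E
final 5 3 N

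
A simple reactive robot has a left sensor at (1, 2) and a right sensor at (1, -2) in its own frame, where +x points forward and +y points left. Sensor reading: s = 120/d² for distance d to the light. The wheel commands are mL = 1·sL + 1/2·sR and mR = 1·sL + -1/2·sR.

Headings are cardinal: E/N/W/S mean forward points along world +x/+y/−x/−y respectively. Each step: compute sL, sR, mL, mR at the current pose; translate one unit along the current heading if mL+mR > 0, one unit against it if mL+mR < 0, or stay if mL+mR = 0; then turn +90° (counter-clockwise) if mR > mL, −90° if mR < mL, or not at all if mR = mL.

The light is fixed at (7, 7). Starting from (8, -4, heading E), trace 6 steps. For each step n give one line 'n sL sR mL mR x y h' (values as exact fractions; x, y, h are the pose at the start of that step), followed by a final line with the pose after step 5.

n=0: pose=(8,-4,E); sL=24/17, sR=120/173; mL=5172/2941, mR=3132/2941; mL+mR=48/17 → advance +1; mR−mL=-120/173 → turn -1·90°
n=1: pose=(9,-4,S); sL=3/4, sR=5/6; mL=7/6, mR=1/3; mL+mR=3/2 → advance +1; mR−mL=-5/6 → turn -1·90°
n=2: pose=(9,-5,W); sL=120/197, sR=120/101; mL=23940/19897, mR=300/19897; mL+mR=240/197 → advance +1; mR−mL=-120/101 → turn -1·90°
n=3: pose=(8,-5,N); sL=60/61, sR=12/13; mL=1146/793, mR=414/793; mL+mR=120/61 → advance +1; mR−mL=-12/13 → turn -1·90°
n=4: pose=(8,-4,E); sL=24/17, sR=120/173; mL=5172/2941, mR=3132/2941; mL+mR=48/17 → advance +1; mR−mL=-120/173 → turn -1·90°
n=5: pose=(9,-4,S); sL=3/4, sR=5/6; mL=7/6, mR=1/3; mL+mR=3/2 → advance +1; mR−mL=-5/6 → turn -1·90°

0 24/17 120/173 5172/2941 3132/2941 8 -4 E
1 3/4 5/6 7/6 1/3 9 -4 S
2 120/197 120/101 23940/19897 300/19897 9 -5 W
3 60/61 12/13 1146/793 414/793 8 -5 N
4 24/17 120/173 5172/2941 3132/2941 8 -4 E
5 3/4 5/6 7/6 1/3 9 -4 S
final 9 -5 W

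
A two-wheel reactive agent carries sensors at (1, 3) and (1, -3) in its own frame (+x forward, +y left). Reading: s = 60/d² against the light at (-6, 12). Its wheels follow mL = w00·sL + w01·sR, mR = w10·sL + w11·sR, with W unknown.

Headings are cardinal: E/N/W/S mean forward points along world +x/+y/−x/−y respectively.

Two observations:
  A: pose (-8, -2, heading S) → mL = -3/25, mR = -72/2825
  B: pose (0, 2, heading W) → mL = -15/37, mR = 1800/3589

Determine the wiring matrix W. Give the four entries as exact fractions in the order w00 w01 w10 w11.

0 -1/2 -1 1

obs A: pose=(-8,-2,S) → sL=30/113, sR=6/25, mL=-3/25, mR=-72/2825
obs B: pose=(0,2,W) → sL=30/97, sR=30/37, mL=-15/37, mR=1800/3589
sensor matrix S = [[30/113, 6/25], [30/97, 30/37]]; det S = 285984/2027785
solve [mL_A; mL_B] = S·[w00; w01] and [mR_A; mR_B] = S·[w10; w11]:
  w00 = 0, w01 = -1/2, w10 = -1, w11 = 1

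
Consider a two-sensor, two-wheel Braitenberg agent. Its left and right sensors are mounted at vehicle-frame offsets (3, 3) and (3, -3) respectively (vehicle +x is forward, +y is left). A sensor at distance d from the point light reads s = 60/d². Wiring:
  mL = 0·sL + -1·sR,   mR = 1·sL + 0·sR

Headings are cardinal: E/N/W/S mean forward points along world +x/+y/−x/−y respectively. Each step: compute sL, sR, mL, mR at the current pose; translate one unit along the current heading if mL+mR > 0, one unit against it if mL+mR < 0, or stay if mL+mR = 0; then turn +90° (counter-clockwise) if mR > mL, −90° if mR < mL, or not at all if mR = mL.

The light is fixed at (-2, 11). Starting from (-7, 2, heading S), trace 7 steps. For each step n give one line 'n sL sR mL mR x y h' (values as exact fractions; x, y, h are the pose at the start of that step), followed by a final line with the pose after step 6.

n=0: pose=(-7,2,S); sL=15/37, sR=15/52; mL=-15/52, mR=15/37; mL+mR=225/1924 → advance +1; mR−mL=1335/1924 → turn +1·90°
n=1: pose=(-7,1,E); sL=60/53, sR=60/173; mL=-60/173, mR=60/53; mL+mR=7200/9169 → advance +1; mR−mL=13560/9169 → turn +1·90°
n=2: pose=(-6,1,N); sL=30/49, sR=6/5; mL=-6/5, mR=30/49; mL+mR=-144/245 → advance -1; mR−mL=444/245 → turn +1·90°
n=3: pose=(-6,0,W); sL=12/49, sR=60/113; mL=-60/113, mR=12/49; mL+mR=-1584/5537 → advance -1; mR−mL=4296/5537 → turn +1·90°
n=4: pose=(-5,0,S); sL=15/49, sR=15/58; mL=-15/58, mR=15/49; mL+mR=135/2842 → advance +1; mR−mL=1605/2842 → turn +1·90°
n=5: pose=(-5,-1,E); sL=20/27, sR=4/15; mL=-4/15, mR=20/27; mL+mR=64/135 → advance +1; mR−mL=136/135 → turn +1·90°
n=6: pose=(-4,-1,N); sL=30/53, sR=30/41; mL=-30/41, mR=30/53; mL+mR=-360/2173 → advance -1; mR−mL=2820/2173 → turn +1·90°

0 15/37 15/52 -15/52 15/37 -7 2 S
1 60/53 60/173 -60/173 60/53 -7 1 E
2 30/49 6/5 -6/5 30/49 -6 1 N
3 12/49 60/113 -60/113 12/49 -6 0 W
4 15/49 15/58 -15/58 15/49 -5 0 S
5 20/27 4/15 -4/15 20/27 -5 -1 E
6 30/53 30/41 -30/41 30/53 -4 -1 N
final -4 -2 W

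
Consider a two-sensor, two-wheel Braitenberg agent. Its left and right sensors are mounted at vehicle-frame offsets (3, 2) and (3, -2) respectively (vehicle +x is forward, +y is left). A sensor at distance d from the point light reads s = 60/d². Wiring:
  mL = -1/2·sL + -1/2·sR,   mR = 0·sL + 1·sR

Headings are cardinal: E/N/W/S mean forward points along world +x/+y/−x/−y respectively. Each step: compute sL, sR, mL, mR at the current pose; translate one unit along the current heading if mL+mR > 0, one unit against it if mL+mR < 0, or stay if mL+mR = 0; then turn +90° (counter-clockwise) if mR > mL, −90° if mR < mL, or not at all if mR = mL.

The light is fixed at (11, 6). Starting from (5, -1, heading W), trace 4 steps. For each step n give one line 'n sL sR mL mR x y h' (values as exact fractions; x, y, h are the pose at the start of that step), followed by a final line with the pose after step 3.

0 10/27 30/53 -670/1431 30/53 5 -1 W
1 12/25 60/181 -1836/4525 60/181 4 -1 S
2 15/8 3/4 -21/16 3/4 4 0 E
3 60/109 4/3 -308/327 4/3 3 0 N
final 3 1 W

n=0: pose=(5,-1,W); sL=10/27, sR=30/53; mL=-670/1431, mR=30/53; mL+mR=140/1431 → advance +1; mR−mL=1480/1431 → turn +1·90°
n=1: pose=(4,-1,S); sL=12/25, sR=60/181; mL=-1836/4525, mR=60/181; mL+mR=-336/4525 → advance -1; mR−mL=3336/4525 → turn +1·90°
n=2: pose=(4,0,E); sL=15/8, sR=3/4; mL=-21/16, mR=3/4; mL+mR=-9/16 → advance -1; mR−mL=33/16 → turn +1·90°
n=3: pose=(3,0,N); sL=60/109, sR=4/3; mL=-308/327, mR=4/3; mL+mR=128/327 → advance +1; mR−mL=248/109 → turn +1·90°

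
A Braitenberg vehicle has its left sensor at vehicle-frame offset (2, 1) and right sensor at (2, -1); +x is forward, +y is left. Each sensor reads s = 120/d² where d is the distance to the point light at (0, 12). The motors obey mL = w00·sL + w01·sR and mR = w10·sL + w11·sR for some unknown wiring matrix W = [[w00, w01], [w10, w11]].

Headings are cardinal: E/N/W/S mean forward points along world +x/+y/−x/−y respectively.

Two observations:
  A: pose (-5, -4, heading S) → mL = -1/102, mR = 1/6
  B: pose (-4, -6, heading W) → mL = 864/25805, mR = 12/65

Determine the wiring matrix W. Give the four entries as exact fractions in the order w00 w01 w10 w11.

-1/2 1/2 0 1/2

obs A: pose=(-5,-4,S) → sL=6/17, sR=1/3, mL=-1/102, mR=1/6
obs B: pose=(-4,-6,W) → sL=120/397, sR=24/65, mL=864/25805, mR=12/65
sensor matrix S = [[6/17, 1/3], [120/397, 24/65]]; det S = 12968/438685
solve [mL_A; mL_B] = S·[w00; w01] and [mR_A; mR_B] = S·[w10; w11]:
  w00 = -1/2, w01 = 1/2, w10 = 0, w11 = 1/2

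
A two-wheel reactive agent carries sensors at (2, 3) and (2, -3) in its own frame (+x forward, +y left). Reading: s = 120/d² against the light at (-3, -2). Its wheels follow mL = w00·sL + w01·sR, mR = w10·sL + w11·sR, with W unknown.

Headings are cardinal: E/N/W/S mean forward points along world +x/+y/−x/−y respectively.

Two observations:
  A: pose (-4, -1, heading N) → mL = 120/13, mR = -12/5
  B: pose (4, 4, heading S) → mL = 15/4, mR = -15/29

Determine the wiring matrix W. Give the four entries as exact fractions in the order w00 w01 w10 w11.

0 1 -1/2 0

obs A: pose=(-4,-1,N) → sL=24/5, sR=120/13, mL=120/13, mR=-12/5
obs B: pose=(4,4,S) → sL=30/29, sR=15/4, mL=15/4, mR=-15/29
sensor matrix S = [[24/5, 120/13], [30/29, 15/4]]; det S = 3186/377
solve [mL_A; mL_B] = S·[w00; w01] and [mR_A; mR_B] = S·[w10; w11]:
  w00 = 0, w01 = 1, w10 = -1/2, w11 = 0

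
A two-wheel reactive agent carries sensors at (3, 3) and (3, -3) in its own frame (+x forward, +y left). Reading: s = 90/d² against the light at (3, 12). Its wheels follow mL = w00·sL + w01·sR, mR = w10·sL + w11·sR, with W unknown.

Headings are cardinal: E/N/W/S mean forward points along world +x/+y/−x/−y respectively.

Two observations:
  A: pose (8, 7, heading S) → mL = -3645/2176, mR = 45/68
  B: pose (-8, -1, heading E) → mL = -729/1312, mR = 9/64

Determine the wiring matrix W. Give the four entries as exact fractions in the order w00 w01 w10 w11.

-1/2 -1 0 1/2

obs A: pose=(8,7,S) → sL=45/64, sR=45/34, mL=-3645/2176, mR=45/68
obs B: pose=(-8,-1,E) → sL=45/82, sR=9/32, mL=-729/1312, mR=9/64
sensor matrix S = [[45/64, 45/34], [45/82, 9/32]]; det S = -754515/1427456
solve [mL_A; mL_B] = S·[w00; w01] and [mR_A; mR_B] = S·[w10; w11]:
  w00 = -1/2, w01 = -1, w10 = 0, w11 = 1/2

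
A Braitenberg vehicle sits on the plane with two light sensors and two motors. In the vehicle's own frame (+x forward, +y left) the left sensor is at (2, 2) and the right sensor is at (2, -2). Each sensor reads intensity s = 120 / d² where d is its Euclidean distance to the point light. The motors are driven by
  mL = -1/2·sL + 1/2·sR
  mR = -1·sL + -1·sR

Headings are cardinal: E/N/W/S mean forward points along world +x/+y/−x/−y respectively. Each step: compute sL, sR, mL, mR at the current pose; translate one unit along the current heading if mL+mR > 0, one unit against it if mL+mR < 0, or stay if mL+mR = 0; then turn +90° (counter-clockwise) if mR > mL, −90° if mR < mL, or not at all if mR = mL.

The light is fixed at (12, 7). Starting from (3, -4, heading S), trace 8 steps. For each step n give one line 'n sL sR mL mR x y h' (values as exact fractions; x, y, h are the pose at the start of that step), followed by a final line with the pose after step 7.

0 60/109 12/29 -216/3161 -3048/3161 3 -4 S
1 24/53 24/37 192/1961 -2160/1961 3 -3 W
2 30/41 6/5 48/205 -396/205 4 -3 N
3 40/39 24/41 -352/1599 -2576/1599 4 -4 E
4 60/109 12/29 -216/3161 -3048/3161 3 -4 S
5 24/53 24/37 192/1961 -2160/1961 3 -3 W
6 30/41 6/5 48/205 -396/205 4 -3 N
7 40/39 24/41 -352/1599 -2576/1599 4 -4 E
final 3 -4 S

n=0: pose=(3,-4,S); sL=60/109, sR=12/29; mL=-216/3161, mR=-3048/3161; mL+mR=-3264/3161 → advance -1; mR−mL=-2832/3161 → turn -1·90°
n=1: pose=(3,-3,W); sL=24/53, sR=24/37; mL=192/1961, mR=-2160/1961; mL+mR=-1968/1961 → advance -1; mR−mL=-2352/1961 → turn -1·90°
n=2: pose=(4,-3,N); sL=30/41, sR=6/5; mL=48/205, mR=-396/205; mL+mR=-348/205 → advance -1; mR−mL=-444/205 → turn -1·90°
n=3: pose=(4,-4,E); sL=40/39, sR=24/41; mL=-352/1599, mR=-2576/1599; mL+mR=-976/533 → advance -1; mR−mL=-2224/1599 → turn -1·90°
n=4: pose=(3,-4,S); sL=60/109, sR=12/29; mL=-216/3161, mR=-3048/3161; mL+mR=-3264/3161 → advance -1; mR−mL=-2832/3161 → turn -1·90°
n=5: pose=(3,-3,W); sL=24/53, sR=24/37; mL=192/1961, mR=-2160/1961; mL+mR=-1968/1961 → advance -1; mR−mL=-2352/1961 → turn -1·90°
n=6: pose=(4,-3,N); sL=30/41, sR=6/5; mL=48/205, mR=-396/205; mL+mR=-348/205 → advance -1; mR−mL=-444/205 → turn -1·90°
n=7: pose=(4,-4,E); sL=40/39, sR=24/41; mL=-352/1599, mR=-2576/1599; mL+mR=-976/533 → advance -1; mR−mL=-2224/1599 → turn -1·90°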